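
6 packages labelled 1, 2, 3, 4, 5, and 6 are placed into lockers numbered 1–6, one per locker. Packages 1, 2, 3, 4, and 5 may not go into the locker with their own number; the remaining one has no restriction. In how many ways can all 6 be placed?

Let Aᵢ (for 1 ≤ i ≤ 5) be the placements that put package i in its forbidden locker. Any j of these fix j positions, leaving (6−j)! ways to fill the rest, and there are C(5,j) ways to pick which j.
By inclusion–exclusion, the number of valid placements is Σ_{j=0}^{5} (−1)^j C(5,j)·(6−j)!.
Computing: 720 − 600 + 240 − 60 + 10 − 1 = 309.

309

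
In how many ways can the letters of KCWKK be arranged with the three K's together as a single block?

6

Treat the 3 copies of K as a single block. The multiset to arrange is then {KKK, C, W}, 3 items in all.
All 3 items are distinct, so there are (3)! = 6 arrangements.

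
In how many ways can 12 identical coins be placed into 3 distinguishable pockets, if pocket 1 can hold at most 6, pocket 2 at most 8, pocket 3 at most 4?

By stars and bars, unrestricted non-negative solutions to x_1+…+x_3 = 12 number C(12+2,2) = 91.
Subtract solutions that violate a single cap (substitute x_i' = x_i − (cap_i+1)): x_1 ≥ 7 gives C(7,2) = 21; x_2 ≥ 9 gives C(5,2) = 10; x_3 ≥ 5 gives C(9,2) = 36. Together 67.
Add back pairs where two caps are both exceeded: 0 + 1 + 0 = 1.
By inclusion–exclusion the count is 91 − 67 + 1 = 25.

25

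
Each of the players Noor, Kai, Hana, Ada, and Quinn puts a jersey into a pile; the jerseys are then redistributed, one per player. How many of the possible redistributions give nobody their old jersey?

44

Let Aᵢ be the assignments in which player i gets their old jersey. We want the size of the complement of A₁∪…∪A_5.
By inclusion–exclusion this is Σ_{j=0}^{5} (−1)^j C(5,j)·(5−j)!.
Computing: 120 − 120 + 60 − 20 + 5 − 1 = 44.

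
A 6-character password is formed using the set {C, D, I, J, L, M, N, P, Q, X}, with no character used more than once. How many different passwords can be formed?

Choose and order 6 of the 10 symbols: the first character has 10 options, the next 9, and so on down to 5.
That product is 10 × 9 × 8 × 7 × 6 × 5 = 151200.

151200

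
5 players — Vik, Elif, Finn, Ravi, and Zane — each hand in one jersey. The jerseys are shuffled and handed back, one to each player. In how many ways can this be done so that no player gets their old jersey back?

44

Count assignments avoiding every fixed point. For any j of the 5 players fixed to their old jersey, the other 5−j can be arranged in (5−j)! ways.
By inclusion–exclusion this is Σ_{j=0}^{5} (−1)^j C(5,j)·(5−j)!.
Computing: 120 − 120 + 60 − 20 + 5 − 1 = 44.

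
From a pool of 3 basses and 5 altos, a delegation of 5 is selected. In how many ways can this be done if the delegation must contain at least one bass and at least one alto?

55

Total 5-person selections from all 8: C(8,5) = 56.
Selections missing a whole group: no basses → C(5,5) = 1; no altos → C(3,5) = 0.
Both groups omitted at once is impossible, so 56 − 1 = 55.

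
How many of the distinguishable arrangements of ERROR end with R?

12

Fix R in the last position and arrange the remaining 4 letters.
Those 4 letters have R appearing twice, giving (4)!/(2!) = 12.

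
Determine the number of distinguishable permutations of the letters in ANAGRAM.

Letter multiplicities in ANAGRAM: A×3, G×1, M×1, N×1, R×1.
So there are 7! / (3!) = 840 distinguishable arrangements.

840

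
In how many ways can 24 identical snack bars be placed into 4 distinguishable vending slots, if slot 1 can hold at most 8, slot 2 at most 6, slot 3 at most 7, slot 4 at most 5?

10

Without the upper bounds there are C(27,3) = 2925 ways to split 24 among 4 vending slots.
Subtract solutions that violate a single cap (substitute x_i' = x_i − (cap_i+1)): x_1 ≥ 9 gives C(18,3) = 816; x_2 ≥ 7 gives C(20,3) = 1140; x_3 ≥ 8 gives C(19,3) = 969; x_4 ≥ 6 gives C(21,3) = 1330. Together 4255.
Add back pairs where two caps are both exceeded: 165 + 120 + 220 + 220 + 364 + 286 = 1375.
Subtract triples: 1 + 10 + 4 + 20 = 35.
By inclusion–exclusion the count is 2925 − 4255 + 1375 − 35 = 10.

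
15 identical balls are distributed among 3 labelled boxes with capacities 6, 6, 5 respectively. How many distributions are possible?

Without the upper bounds there are C(17,2) = 136 ways to split 15 among 3 boxes.
Subtract solutions that violate a single cap (substitute x_i' = x_i − (cap_i+1)): x_1 ≥ 7 gives C(10,2) = 45; x_2 ≥ 7 gives C(10,2) = 45; x_3 ≥ 6 gives C(11,2) = 55. Together 145.
Add back pairs where two caps are both exceeded: 3 + 6 + 6 = 15.
By inclusion–exclusion the count is 136 − 145 + 15 = 6.

6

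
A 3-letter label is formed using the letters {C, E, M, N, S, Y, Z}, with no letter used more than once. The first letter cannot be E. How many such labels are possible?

The first letter has 7−1 = 6 choices (anything except E).
The remaining 2 letters are filled from the other 6 symbols without repetition: 6 × 5 = 30.
Total: 6 × 30 = 180.

180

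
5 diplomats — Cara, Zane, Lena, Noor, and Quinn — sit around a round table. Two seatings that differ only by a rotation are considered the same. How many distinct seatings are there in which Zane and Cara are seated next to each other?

12

Treat {Zane, Cara} as one unit (2 internal orders) and seat the resulting 4 units around the table: (3)! circular arrangements.
So 2 × (3)! = 2 × 6 = 12.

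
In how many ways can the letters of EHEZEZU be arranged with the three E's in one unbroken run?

60

Treat the 3 copies of E as a single block. The multiset to arrange is then {EEE, H, U, Z, Z}, 5 items in all.
That gives (5)!/(2!) = 60 arrangements.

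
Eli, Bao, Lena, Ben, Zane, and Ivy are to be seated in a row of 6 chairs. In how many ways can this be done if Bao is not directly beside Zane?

480

Of the 6! = 720 arrangements, those with Bao and Zane adjacent number 2 × 5! = 240 (treat the pair as a block with 2 internal orders).
So 720 − 240 = 480 arrangements keep them apart.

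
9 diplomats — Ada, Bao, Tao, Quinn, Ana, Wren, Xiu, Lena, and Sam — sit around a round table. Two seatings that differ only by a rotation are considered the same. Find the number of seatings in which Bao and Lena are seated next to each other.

Treat {Bao, Lena} as one unit (2 internal orders) and seat the resulting 8 units around the table: (7)! circular arrangements.
So 2 × (7)! = 2 × 5040 = 10080.

10080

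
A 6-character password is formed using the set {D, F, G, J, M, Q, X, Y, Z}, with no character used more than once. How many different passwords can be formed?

60480

This is a permutation of 6 out of 9: P(9,6) = 9!/3!.
That product is 9 × 8 × 7 × 6 × 5 × 4 = 60480.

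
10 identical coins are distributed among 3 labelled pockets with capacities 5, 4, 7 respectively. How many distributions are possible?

Without the upper bounds there are C(12,2) = 66 ways to split 10 among 3 pockets.
Subtract solutions that violate a single cap (substitute x_i' = x_i − (cap_i+1)): x_1 ≥ 6 gives C(6,2) = 15; x_2 ≥ 5 gives C(7,2) = 21; x_3 ≥ 8 gives C(4,2) = 6. Together 42.
No two caps can be exceeded simultaneously, so the pair terms are all 0.
By inclusion–exclusion the count is 66 − 42 + 0 = 24.

24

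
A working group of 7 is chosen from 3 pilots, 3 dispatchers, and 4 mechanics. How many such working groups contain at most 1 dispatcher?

Split by how many dispatchers are chosen (0 through 1).
Sum: C(3,0)·C(7,7) + C(3,1)·C(7,6) = 1 + 21 = 22.

22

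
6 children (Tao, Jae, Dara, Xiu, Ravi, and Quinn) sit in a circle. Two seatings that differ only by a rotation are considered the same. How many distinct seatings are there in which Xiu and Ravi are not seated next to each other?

All circular seatings of 6 people number (5)! = 120.
Seatings with Xiu beside Ravi: treat them as a block with 2 internal orders, giving 2 × (4)! = 48.
Subtracting, 120 − 48 = 72.

72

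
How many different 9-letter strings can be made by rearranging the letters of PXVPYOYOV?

22680

PXVPYOYOV has 9 letters with O appearing twice, P appearing twice, V appearing twice, and Y appearing twice.
Dividing 9! = 362880 by 2!·2!·2!·2! = 16 for the repeated letters gives 22680.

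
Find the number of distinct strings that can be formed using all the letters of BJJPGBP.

BJJPGBP has 7 letters with B appearing twice, J appearing twice, and P appearing twice.
Dividing 7! = 5040 by 2!·2!·2! = 8 for the repeated letters gives 630.

630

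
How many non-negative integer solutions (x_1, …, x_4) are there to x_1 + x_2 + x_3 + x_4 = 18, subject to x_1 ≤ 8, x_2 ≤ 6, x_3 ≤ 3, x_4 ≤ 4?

20

Ignoring the caps, the number of non-negative solutions to x_1+…+x_4 = 18 is C(21,3) = 1330.
Subtract solutions that violate a single cap (substitute x_i' = x_i − (cap_i+1)): x_1 ≥ 9 gives C(12,3) = 220; x_2 ≥ 7 gives C(14,3) = 364; x_3 ≥ 4 gives C(17,3) = 680; x_4 ≥ 5 gives C(16,3) = 560. Together 1824.
Add back pairs where two caps are both exceeded: 10 + 56 + 35 + 120 + 84 + 220 = 525.
Subtract triples: 0 + 0 + 1 + 10 = 11.
By inclusion–exclusion the count is 1330 − 1824 + 525 − 11 = 20.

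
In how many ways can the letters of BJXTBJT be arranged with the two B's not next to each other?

450

There are 7!/(2!·2!·2!) = 630 arrangements of BJXTBJT in total.
If the two B's are adjacent, glue them into one block, leaving 6 items to arrange: (6)!/(2!·2!) = 180 ways.
Hence 630 − 180 = 450.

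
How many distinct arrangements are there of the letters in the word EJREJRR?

EJREJRR has 7 letters with E appearing twice, J appearing twice, and R appearing 3 times.
The number of distinct arrangements is 7!/(3!·2!·2!) = 5040/24 = 210.

210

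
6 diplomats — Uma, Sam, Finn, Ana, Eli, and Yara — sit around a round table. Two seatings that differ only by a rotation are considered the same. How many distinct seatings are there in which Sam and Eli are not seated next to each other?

All circular seatings of 6 people number (5)! = 120.
Seatings with Sam beside Eli: treat them as a block with 2 internal orders, giving 2 × (4)! = 48.
Subtracting, 120 − 48 = 72.

72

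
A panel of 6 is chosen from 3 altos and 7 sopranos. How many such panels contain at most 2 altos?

175

Split by how many altos are chosen (0 through 2).
Sum: C(3,0)·C(7,6) + C(3,1)·C(7,5) + C(3,2)·C(7,4) = 7 + 63 + 105 = 175.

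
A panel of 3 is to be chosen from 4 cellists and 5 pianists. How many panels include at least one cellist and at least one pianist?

70

Unrestricted: C(9,3) = 84 ways to pick any 3 of the 9.
Selections missing a whole group: no cellists → C(5,3) = 10; no pianists → C(4,3) = 4.
Both groups omitted at once is impossible, so 84 − 14 = 70.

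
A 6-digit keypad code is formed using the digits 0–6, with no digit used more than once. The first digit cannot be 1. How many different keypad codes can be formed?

The first digit has 7−1 = 6 choices (anything except 1).
The remaining 5 digits are filled from the other 6 symbols without repetition: 6 × 5 × 4 × 3 × 2 = 720.
Total: 6 × 720 = 4320.

4320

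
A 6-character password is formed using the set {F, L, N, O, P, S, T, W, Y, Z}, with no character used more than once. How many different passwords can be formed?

This is a permutation of 6 out of 10: P(10,6) = 10!/4!.
That product is 10 × 9 × 8 × 7 × 6 × 5 = 151200.

151200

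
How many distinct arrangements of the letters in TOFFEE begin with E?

With the first slot taken by E, it remains to arrange the other 5 letters (TOFFE).
Those 5 letters have F appearing twice, giving (5)!/(2!) = 60.

60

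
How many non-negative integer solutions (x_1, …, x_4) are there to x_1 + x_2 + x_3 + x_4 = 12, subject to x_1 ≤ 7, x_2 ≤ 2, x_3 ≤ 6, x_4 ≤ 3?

54

Ignoring the caps, the number of non-negative solutions to x_1+…+x_4 = 12 is C(15,3) = 455.
Subtract solutions that violate a single cap (substitute x_i' = x_i − (cap_i+1)): x_1 ≥ 8 gives C(7,3) = 35; x_2 ≥ 3 gives C(12,3) = 220; x_3 ≥ 7 gives C(8,3) = 56; x_4 ≥ 4 gives C(11,3) = 165. Together 476.
Add back pairs where two caps are both exceeded: 4 + 0 + 1 + 10 + 56 + 4 = 75.
By inclusion–exclusion the count is 455 − 476 + 75 = 54.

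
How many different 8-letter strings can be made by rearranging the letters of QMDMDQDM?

560

Letter multiplicities in QMDMDQDM: D×3, M×3, Q×2.
The number of distinct arrangements is 8!/(3!·3!·2!) = 40320/72 = 560.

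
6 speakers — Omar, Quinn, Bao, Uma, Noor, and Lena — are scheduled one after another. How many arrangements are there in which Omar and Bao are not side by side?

Of the 6! = 720 arrangements, those with Omar and Bao adjacent number 2 × 5! = 240 (treat the pair as a block with 2 internal orders).
So 720 − 240 = 480 arrangements keep them apart.

480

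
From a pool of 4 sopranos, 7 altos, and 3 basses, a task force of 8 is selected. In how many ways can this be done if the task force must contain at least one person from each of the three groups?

With no constraint there are C(14,8) = 3003 possible selections.
Selections missing a whole group: no sopranos → C(10,8) = 45; no altos → C(7,8) = 0; no basses → C(11,8) = 165.
Add back selections omitting two groups (i.e. drawn from a single group): C(4,8) + C(7,8) + C(3,8) = 0.
By inclusion–exclusion: 3003 − 210 + 0 = 2793.

2793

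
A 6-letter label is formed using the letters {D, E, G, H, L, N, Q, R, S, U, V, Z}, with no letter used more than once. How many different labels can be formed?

665280

Choose and order 6 of the 12 symbols: the first letter has 12 options, the next 11, and so on down to 7.
12 × 11 × 10 × 9 × 8 × 7 = 665280.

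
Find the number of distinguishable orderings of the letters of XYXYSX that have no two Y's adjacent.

Total arrangements of XYXYSX: 6!/(3!·2!) = 60.
If the two Y's are adjacent, glue them into one block, leaving 5 items to arrange: (5)!/(3!) = 20 ways.
Subtracting, 60 − 20 = 40 arrangements keep the Y's apart.

40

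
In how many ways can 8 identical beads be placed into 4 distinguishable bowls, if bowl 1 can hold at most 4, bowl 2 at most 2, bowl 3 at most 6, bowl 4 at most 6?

82

Ignoring the caps, the number of non-negative solutions to x_1+…+x_4 = 8 is C(11,3) = 165.
Subtract solutions that violate a single cap (substitute x_i' = x_i − (cap_i+1)): x_1 ≥ 5 gives C(6,3) = 20; x_2 ≥ 3 gives C(8,3) = 56; x_3 ≥ 7 gives C(4,3) = 4; x_4 ≥ 7 gives C(4,3) = 4. Together 84.
Add back pairs where two caps are both exceeded: 1 + 0 + 0 + 0 + 0 + 0 = 1.
By inclusion–exclusion the count is 165 − 84 + 1 = 82.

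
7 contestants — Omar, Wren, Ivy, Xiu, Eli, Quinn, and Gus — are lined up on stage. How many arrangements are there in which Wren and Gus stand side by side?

1440

Glue Wren and Gus into one block (2 internal orders), leaving 6 units to arrange in a row.
So the count is 2·(6)! = 1440.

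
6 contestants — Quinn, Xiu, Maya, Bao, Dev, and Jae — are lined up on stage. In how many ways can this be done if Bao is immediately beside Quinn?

240

Glue Bao and Quinn into one block (2 internal orders), leaving 5 units to arrange in a row.
That gives 2 × 5! = 2 × 120 = 240.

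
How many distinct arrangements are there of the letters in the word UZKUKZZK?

Letter multiplicities in UZKUKZZK: K×3, U×2, Z×3.
The number of distinct arrangements is 8!/(3!·3!·2!) = 40320/72 = 560.

560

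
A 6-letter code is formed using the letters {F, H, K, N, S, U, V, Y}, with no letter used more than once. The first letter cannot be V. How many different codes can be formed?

The first letter has 8−1 = 7 choices (anything except V).
The remaining 5 letters are filled from the other 7 symbols without repetition: 7 × 6 × 5 × 4 × 3 = 2520.
Total: 7 × 2520 = 17640.

17640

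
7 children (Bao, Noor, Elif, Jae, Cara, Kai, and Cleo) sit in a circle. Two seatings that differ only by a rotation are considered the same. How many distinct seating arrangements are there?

Fix one person's seat to break rotational symmetry; the remaining 6 people can be arranged in (6)! = 720 ways.

720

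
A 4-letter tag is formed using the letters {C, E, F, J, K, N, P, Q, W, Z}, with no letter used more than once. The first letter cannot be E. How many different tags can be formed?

The first letter has 10−1 = 9 choices (anything except E).
The remaining 3 letters are filled from the other 9 symbols without repetition: 9 × 8 × 7 = 504.
Total: 9 × 504 = 4536.

4536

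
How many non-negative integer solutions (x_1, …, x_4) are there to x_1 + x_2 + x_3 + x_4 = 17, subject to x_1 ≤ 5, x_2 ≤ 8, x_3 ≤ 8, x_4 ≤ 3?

Without the upper bounds there are C(20,3) = 1140 ways to split 17 among 4 variables.
Subtract solutions that violate a single cap (substitute x_i' = x_i − (cap_i+1)): x_1 ≥ 6 gives C(14,3) = 364; x_2 ≥ 9 gives C(11,3) = 165; x_3 ≥ 9 gives C(11,3) = 165; x_4 ≥ 4 gives C(16,3) = 560. Together 1254.
Add back pairs where two caps are both exceeded: 10 + 10 + 120 + 0 + 35 + 35 = 210.
By inclusion–exclusion the count is 1140 − 1254 + 210 = 96.

96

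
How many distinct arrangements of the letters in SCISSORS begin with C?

210

Fix C in the first position and arrange the remaining 7 letters.
Those 7 letters have S appearing 4 times, giving (7)!/(4!) = 210.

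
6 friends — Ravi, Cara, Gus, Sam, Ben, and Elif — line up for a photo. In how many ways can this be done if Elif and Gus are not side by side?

480

Of the 6! = 720 arrangements, those with Elif and Gus adjacent number 2 × 5! = 240 (treat the pair as a block with 2 internal orders).
So 720 − 240 = 480 arrangements keep them apart.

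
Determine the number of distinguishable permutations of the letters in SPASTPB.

SPASTPB has 7 letters with P appearing twice and S appearing twice.
So there are 7! / (2!·2!) = 1260 distinguishable arrangements.

1260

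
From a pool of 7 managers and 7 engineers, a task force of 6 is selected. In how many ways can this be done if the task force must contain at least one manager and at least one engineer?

2989

With no constraint there are C(14,6) = 3003 possible selections.
Subtract selections that omit an entire group: no managers → C(7,6) = 7; no engineers → C(7,6) = 7.
Both groups omitted at once is impossible, so 3003 − 14 = 2989.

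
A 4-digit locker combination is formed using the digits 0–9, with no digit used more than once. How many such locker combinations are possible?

5040

With no repetition, fill the 4 digits in order: 10 choices, then 9, down to 7.
That product is 10 × 9 × 8 × 7 = 5040.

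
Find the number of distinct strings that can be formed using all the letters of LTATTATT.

168

LTATTATT has 8 letters with A appearing twice and T appearing 5 times.
The number of distinct arrangements is 8!/(5!·2!) = 40320/240 = 168.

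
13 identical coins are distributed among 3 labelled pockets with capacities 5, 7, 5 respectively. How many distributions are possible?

15

Without the upper bounds there are C(15,2) = 105 ways to split 13 among 3 pockets.
Subtract solutions that violate a single cap (substitute x_i' = x_i − (cap_i+1)): x_1 ≥ 6 gives C(9,2) = 36; x_2 ≥ 8 gives C(7,2) = 21; x_3 ≥ 6 gives C(9,2) = 36. Together 93.
Add back pairs where two caps are both exceeded: 0 + 3 + 0 = 3.
By inclusion–exclusion the count is 105 − 93 + 3 = 15.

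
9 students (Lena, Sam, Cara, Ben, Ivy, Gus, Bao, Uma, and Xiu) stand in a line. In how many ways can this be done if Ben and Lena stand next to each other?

80640

Treat {Ben, Lena} as a single unit. There are 8 units to order, and the pair itself can be ordered 2 ways.
So the count is 2·(8)! = 80640.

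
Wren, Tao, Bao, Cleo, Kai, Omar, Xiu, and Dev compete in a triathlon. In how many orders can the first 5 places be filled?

There are 8 choices for 1st place, 7 for 2nd, and so on down to 4 for position 5.
That gives 8 × 7 × 6 × 5 × 4 = 6720.

6720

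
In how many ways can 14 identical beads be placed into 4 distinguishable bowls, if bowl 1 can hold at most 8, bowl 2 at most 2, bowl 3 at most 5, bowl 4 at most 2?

18

Without the upper bounds there are C(17,3) = 680 ways to split 14 among 4 bowls.
Subtract solutions that violate a single cap (substitute x_i' = x_i − (cap_i+1)): x_1 ≥ 9 gives C(8,3) = 56; x_2 ≥ 3 gives C(14,3) = 364; x_3 ≥ 6 gives C(11,3) = 165; x_4 ≥ 3 gives C(14,3) = 364. Together 949.
Add back pairs where two caps are both exceeded: 10 + 0 + 10 + 56 + 165 + 56 = 297.
Subtract triples: 0 + 0 + 0 + 10 = 10.
By inclusion–exclusion the count is 680 − 949 + 297 − 10 = 18.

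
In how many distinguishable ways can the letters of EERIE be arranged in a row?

EERIE has 5 letters with E appearing 3 times.
The number of distinct arrangements is 5!/(3!) = 120/6 = 20.

20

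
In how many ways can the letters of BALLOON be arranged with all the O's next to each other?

Treat the 2 copies of O as a single block. The multiset to arrange is then {OO, A, B, L, L, N}, 6 items in all.
That gives (6)!/(2!) = 360 arrangements.

360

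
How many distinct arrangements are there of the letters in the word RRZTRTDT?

The 8 letters of RRZTRTDT have repeats: R appearing 3 times and T appearing 3 times.
Dividing 8! = 40320 by 3!·3! = 36 for the repeated letters gives 1120.

1120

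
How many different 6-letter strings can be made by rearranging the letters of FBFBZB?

60

Letter multiplicities in FBFBZB: B×3, F×2, Z×1.
Dividing 6! = 720 by 3!·2! = 12 for the repeated letters gives 60.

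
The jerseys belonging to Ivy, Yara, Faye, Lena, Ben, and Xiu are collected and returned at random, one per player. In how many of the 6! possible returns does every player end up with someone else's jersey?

This is the derangement count D_6: permutations of 6 items with no fixed point.
By inclusion–exclusion this is Σ_{j=0}^{6} (−1)^j C(6,j)·(6−j)!.
Computing: 720 − 720 + 360 − 120 + 30 − 6 + 1 = 265.

265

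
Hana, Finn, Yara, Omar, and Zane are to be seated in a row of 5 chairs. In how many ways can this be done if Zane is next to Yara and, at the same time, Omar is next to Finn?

Treat {Zane,Yara} as one block (2 orders) and {Omar,Finn} as another (2 orders).
That leaves 3 units to arrange: 2 × 2 × 3! = 4 × 6 = 24.

24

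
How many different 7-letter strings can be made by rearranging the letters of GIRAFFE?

2520

GIRAFFE has 7 letters with F appearing twice.
Dividing 7! = 5040 by 2! = 2 for the repeated letters gives 2520.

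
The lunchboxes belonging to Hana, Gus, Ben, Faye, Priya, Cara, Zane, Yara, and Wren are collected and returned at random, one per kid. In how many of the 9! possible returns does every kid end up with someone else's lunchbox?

Let Aᵢ be the assignments in which kid i gets their own lunchbox. We want the size of the complement of A₁∪…∪A_9.
By inclusion–exclusion this is Σ_{j=0}^{9} (−1)^j C(9,j)·(9−j)!.
Computing: 362880 − 362880 + 181440 − 60480 + 15120 − 3024 + 504 − 72 + 9 − 1 = 133496.

133496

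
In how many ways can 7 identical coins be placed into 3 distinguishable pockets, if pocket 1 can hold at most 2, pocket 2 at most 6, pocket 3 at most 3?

Without the upper bounds there are C(9,2) = 36 ways to split 7 among 3 pockets.
Subtract solutions that violate a single cap (substitute x_i' = x_i − (cap_i+1)): x_1 ≥ 3 gives C(6,2) = 15; x_2 ≥ 7 gives C(2,2) = 1; x_3 ≥ 4 gives C(5,2) = 10. Together 26.
Add back pairs where two caps are both exceeded: 0 + 1 + 0 = 1.
By inclusion–exclusion the count is 36 − 26 + 1 = 11.

11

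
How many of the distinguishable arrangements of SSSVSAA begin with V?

Fix V in the first position and arrange the remaining 6 letters.
Those 6 letters have A appearing twice and S appearing 4 times, giving (6)!/(4!·2!) = 15.

15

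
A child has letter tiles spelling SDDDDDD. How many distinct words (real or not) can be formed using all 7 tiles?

7

SDDDDDD has 7 letters with D appearing 6 times.
So there are 7! / (6!) = 7 distinguishable arrangements.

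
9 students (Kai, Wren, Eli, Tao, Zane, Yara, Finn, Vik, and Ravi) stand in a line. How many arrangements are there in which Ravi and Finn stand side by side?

80640

Place the 7 others and the Ravi-Finn pair as 8 objects in a line; the pair has 2 internal arrangements.
That gives 2 × 8! = 2 × 40320 = 80640.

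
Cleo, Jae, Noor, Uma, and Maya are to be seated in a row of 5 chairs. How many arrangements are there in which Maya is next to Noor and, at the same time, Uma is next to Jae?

Treat {Maya,Noor} as one block (2 orders) and {Uma,Jae} as another (2 orders).
That leaves 3 units to arrange: 2 × 2 × 3! = 4 × 6 = 24.

24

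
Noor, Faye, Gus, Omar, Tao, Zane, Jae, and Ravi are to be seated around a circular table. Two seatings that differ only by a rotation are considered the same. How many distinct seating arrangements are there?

5040

Fix one person's seat to break rotational symmetry; the remaining 7 people can be arranged in (7)! = 5040 ways.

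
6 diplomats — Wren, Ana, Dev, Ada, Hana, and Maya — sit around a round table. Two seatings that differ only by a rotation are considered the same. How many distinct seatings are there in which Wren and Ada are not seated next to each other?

Without the restriction there are (5)! = 120 seatings.
Seatings with Wren beside Ada: treat them as a block with 2 internal orders, giving 2 × (4)! = 48.
Subtracting, 120 − 48 = 72.

72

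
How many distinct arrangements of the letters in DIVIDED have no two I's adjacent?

Total arrangements of DIVIDED: 7!/(3!·2!) = 420.
Arrangements with the I's together: treat II as one letter, giving (6)!/(3!) = 120.
Hence 420 − 120 = 300.

300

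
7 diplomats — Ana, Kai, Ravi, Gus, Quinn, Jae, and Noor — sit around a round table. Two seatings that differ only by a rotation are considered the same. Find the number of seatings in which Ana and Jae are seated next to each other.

Treat {Ana, Jae} as one unit (2 internal orders) and seat the resulting 6 units around the table: (5)! circular arrangements.
So 2 × (5)! = 2 × 120 = 240.

240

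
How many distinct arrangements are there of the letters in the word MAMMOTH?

The 7 letters of MAMMOTH have repeats: M appearing 3 times.
So there are 7! / (3!) = 840 distinguishable arrangements.

840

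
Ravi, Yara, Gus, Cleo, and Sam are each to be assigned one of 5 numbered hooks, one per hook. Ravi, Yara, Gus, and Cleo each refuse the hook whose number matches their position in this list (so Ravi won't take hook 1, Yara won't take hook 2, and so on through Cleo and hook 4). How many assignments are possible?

Let Aᵢ (for 1 ≤ i ≤ 4) be the placements that put person i in their forbidden hook. Any j of these fix j positions, leaving (5−j)! ways to fill the rest, and there are C(4,j) ways to pick which j.
By inclusion–exclusion, the number of valid placements is Σ_{j=0}^{4} (−1)^j C(4,j)·(5−j)!.
Computing: 120 − 96 + 36 − 8 + 1 = 53.

53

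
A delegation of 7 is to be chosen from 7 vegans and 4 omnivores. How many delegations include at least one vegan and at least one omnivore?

329

With no constraint there are C(11,7) = 330 possible selections.
Selections missing a whole group: no vegans → C(4,7) = 0; no omnivores → C(7,7) = 1.
Both groups omitted at once is impossible, so 330 − 1 = 329.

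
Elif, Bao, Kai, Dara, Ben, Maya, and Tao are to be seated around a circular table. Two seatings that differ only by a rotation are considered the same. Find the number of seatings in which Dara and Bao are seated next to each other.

240

Treat {Dara, Bao} as one unit (2 internal orders) and seat the resulting 6 units around the table: (5)! circular arrangements.
So 2 × (5)! = 2 × 120 = 240.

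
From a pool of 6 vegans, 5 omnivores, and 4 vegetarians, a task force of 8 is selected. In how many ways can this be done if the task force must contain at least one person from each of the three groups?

6216

Unrestricted: C(15,8) = 6435 ways to pick any 8 of the 15.
Subtract selections that omit an entire group: no vegans → C(9,8) = 9; no omnivores → C(10,8) = 45; no vegetarians → C(11,8) = 165.
Add back selections omitting two groups (i.e. drawn from a single group): C(6,8) + C(5,8) + C(4,8) = 0.
By inclusion–exclusion: 6435 − 219 + 0 = 6216.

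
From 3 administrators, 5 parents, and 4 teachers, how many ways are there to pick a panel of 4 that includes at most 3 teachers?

Split by how many teachers are chosen (0 through 3).
Sum: C(4,0)·C(8,4) + C(4,1)·C(8,3) + C(4,2)·C(8,2) + C(4,3)·C(8,1) = 70 + 224 + 168 + 32 = 494.

494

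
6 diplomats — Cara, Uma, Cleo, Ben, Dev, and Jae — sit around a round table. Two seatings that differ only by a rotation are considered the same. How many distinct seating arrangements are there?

Fix one person's seat to break rotational symmetry; the remaining 5 people can be arranged in (5)! = 120 ways.

120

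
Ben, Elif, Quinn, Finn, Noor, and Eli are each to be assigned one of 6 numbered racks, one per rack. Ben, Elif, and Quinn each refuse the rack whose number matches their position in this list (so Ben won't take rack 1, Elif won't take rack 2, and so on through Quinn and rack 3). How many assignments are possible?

426

Let Aᵢ (for i ∈ {1, 2, 3}) be the placements that put person i in their forbidden rack. Any j of these fix j positions, leaving (6−j)! ways to fill the rest, and there are C(3,j) ways to pick which j.
By inclusion–exclusion, the number of valid placements is Σ_{j=0}^{3} (−1)^j C(3,j)·(6−j)!.
Computing: 720 − 360 + 72 − 6 = 426.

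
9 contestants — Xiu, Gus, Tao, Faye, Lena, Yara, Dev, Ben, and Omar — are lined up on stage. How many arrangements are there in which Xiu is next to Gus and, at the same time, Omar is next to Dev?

Treat {Xiu,Gus} as one block (2 orders) and {Omar,Dev} as another (2 orders).
That leaves 7 units to arrange: 2 × 2 × 7! = 4 × 5040 = 20160.

20160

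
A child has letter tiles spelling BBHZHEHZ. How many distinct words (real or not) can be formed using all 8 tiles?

The 8 letters of BBHZHEHZ have repeats: B appearing twice, H appearing 3 times, and Z appearing twice.
So there are 8! / (3!·2!·2!) = 1680 distinguishable arrangements.

1680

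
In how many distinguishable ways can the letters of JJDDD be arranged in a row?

Letter multiplicities in JJDDD: D×3, J×2.
Dividing 5! = 120 by 3!·2! = 12 for the repeated letters gives 10.

10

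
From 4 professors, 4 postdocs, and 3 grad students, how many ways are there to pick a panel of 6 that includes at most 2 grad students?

406

Split by how many grad students are chosen (0 through 2).
Sum: C(3,0)·C(8,6) + C(3,1)·C(8,5) + C(3,2)·C(8,4) = 28 + 168 + 210 = 406.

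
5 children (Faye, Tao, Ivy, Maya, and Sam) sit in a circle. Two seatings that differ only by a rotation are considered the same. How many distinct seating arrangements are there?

Fix one person's seat to break rotational symmetry; the remaining 4 people can be arranged in (4)! = 24 ways.

24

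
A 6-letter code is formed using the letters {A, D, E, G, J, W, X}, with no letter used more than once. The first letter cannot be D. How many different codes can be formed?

4320

The first letter has 7−1 = 6 choices (anything except D).
The remaining 5 letters are filled from the other 6 symbols without repetition: 6 × 5 × 4 × 3 × 2 = 720.
Total: 6 × 720 = 4320.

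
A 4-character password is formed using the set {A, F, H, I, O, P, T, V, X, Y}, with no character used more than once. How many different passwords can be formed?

5040

With no repetition, fill the 4 characters in order: 10 choices, then 9, down to 7.
That product is 10 × 9 × 8 × 7 = 5040.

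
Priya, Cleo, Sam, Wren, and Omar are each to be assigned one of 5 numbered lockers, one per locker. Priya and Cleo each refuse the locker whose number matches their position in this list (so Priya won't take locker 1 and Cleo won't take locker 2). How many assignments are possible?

Let Aᵢ (for i ∈ {1, 2}) be the placements that put person i in their forbidden locker. Any j of these fix j positions, leaving (5−j)! ways to fill the rest, and there are C(2,j) ways to pick which j.
By inclusion–exclusion, the number of valid placements is Σ_{j=0}^{2} (−1)^j C(2,j)·(5−j)!.
Computing: 120 − 48 + 6 = 78.

78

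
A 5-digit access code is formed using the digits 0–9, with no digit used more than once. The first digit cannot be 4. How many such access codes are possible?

The first digit has 10−1 = 9 choices (anything except 4).
The remaining 4 digits are filled from the other 9 symbols without repetition: 9 × 8 × 7 × 6 = 3024.
Total: 9 × 3024 = 27216.

27216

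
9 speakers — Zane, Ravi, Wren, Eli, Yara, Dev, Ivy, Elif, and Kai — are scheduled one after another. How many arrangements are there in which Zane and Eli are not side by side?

There are 9! = 362880 arrangements in all. If Zane and Eli are adjacent, merging them into one block gives 2·(8)! = 80640 arrangements.
So 362880 − 80640 = 282240 arrangements keep them apart.

282240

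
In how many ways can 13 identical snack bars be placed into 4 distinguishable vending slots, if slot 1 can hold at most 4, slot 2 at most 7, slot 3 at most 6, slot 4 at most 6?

By stars and bars, unrestricted non-negative solutions to x_1+…+x_4 = 13 number C(13+3,3) = 560.
Subtract solutions that violate a single cap (substitute x_i' = x_i − (cap_i+1)): x_1 ≥ 5 gives C(11,3) = 165; x_2 ≥ 8 gives C(8,3) = 56; x_3 ≥ 7 gives C(9,3) = 84; x_4 ≥ 7 gives C(9,3) = 84. Together 389.
Add back pairs where two caps are both exceeded: 1 + 4 + 4 + 0 + 0 + 0 = 9.
By inclusion–exclusion the count is 560 − 389 + 9 = 180.

180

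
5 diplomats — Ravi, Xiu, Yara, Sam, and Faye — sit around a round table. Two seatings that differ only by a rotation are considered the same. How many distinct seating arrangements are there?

24

Fix one person's seat to break rotational symmetry; the remaining 4 people can be arranged in (4)! = 24 ways.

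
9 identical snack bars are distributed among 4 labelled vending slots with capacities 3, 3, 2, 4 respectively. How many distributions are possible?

By stars and bars, unrestricted non-negative solutions to x_1+…+x_4 = 9 number C(9+3,3) = 220.
Subtract solutions that violate a single cap (substitute x_i' = x_i − (cap_i+1)): x_1 ≥ 4 gives C(8,3) = 56; x_2 ≥ 4 gives C(8,3) = 56; x_3 ≥ 3 gives C(9,3) = 84; x_4 ≥ 5 gives C(7,3) = 35. Together 231.
Add back pairs where two caps are both exceeded: 4 + 10 + 1 + 10 + 1 + 4 = 30.
By inclusion–exclusion the count is 220 − 231 + 30 = 19.

19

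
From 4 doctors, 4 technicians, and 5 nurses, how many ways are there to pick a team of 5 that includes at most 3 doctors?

1278

Split by how many doctors are chosen (0 through 3).
Sum: C(4,0)·C(9,5) + C(4,1)·C(9,4) + C(4,2)·C(9,3) + C(4,3)·C(9,2) = 126 + 504 + 504 + 144 = 1278.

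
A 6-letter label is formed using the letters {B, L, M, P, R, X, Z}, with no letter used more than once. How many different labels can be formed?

With no repetition, fill the 6 letters in order: 7 choices, then 6, down to 2.
That product is 7 × 6 × 5 × 4 × 3 × 2 = 5040.

5040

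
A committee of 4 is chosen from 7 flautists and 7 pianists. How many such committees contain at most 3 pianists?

Split by how many pianists are chosen (0 through 3).
Sum: C(7,0)·C(7,4) + C(7,1)·C(7,3) + C(7,2)·C(7,2) + C(7,3)·C(7,1) = 35 + 245 + 441 + 245 = 966.

966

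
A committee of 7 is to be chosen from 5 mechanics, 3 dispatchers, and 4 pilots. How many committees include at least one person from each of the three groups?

747

Total 7-person selections from all 12: C(12,7) = 792.
Selections missing a whole group: no mechanics → C(7,7) = 1; no dispatchers → C(9,7) = 36; no pilots → C(8,7) = 8.
Add back selections omitting two groups (i.e. drawn from a single group): C(5,7) + C(3,7) + C(4,7) = 0.
By inclusion–exclusion: 792 − 45 + 0 = 747.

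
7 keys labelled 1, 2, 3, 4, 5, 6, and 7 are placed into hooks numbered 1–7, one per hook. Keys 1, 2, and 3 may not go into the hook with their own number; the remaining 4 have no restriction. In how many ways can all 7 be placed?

3216

Let Aᵢ (for i ∈ {1, 2, 3}) be the placements that put key i in its forbidden hook. Any j of these fix j positions, leaving (7−j)! ways to fill the rest, and there are C(3,j) ways to pick which j.
By inclusion–exclusion, the number of valid placements is Σ_{j=0}^{3} (−1)^j C(3,j)·(7−j)!.
Computing: 5040 − 2160 + 360 − 24 = 3216.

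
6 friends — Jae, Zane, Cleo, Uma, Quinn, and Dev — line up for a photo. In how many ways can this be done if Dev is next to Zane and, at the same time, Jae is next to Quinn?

Treat {Dev,Zane} as one block (2 orders) and {Jae,Quinn} as another (2 orders).
That leaves 4 units to arrange: 2 × 2 × 4! = 4 × 24 = 96.

96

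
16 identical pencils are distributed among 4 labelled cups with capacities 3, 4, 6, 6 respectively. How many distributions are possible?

20

By stars and bars, unrestricted non-negative solutions to x_1+…+x_4 = 16 number C(16+3,3) = 969.
Subtract solutions that violate a single cap (substitute x_i' = x_i − (cap_i+1)): x_1 ≥ 4 gives C(15,3) = 455; x_2 ≥ 5 gives C(14,3) = 364; x_3 ≥ 7 gives C(12,3) = 220; x_4 ≥ 7 gives C(12,3) = 220. Together 1259.
Add back pairs where two caps are both exceeded: 120 + 56 + 56 + 35 + 35 + 10 = 312.
Subtract triples: 1 + 1 + 0 + 0 = 2.
By inclusion–exclusion the count is 969 − 1259 + 312 − 2 = 20.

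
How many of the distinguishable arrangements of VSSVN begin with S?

With the first slot taken by S, it remains to arrange the other 4 letters (VSVN).
Those 4 letters have V appearing twice, giving (4)!/(2!) = 12.

12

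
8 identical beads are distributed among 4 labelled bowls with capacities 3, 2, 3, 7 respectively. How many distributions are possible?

47

Without the upper bounds there are C(11,3) = 165 ways to split 8 among 4 bowls.
Subtract solutions that violate a single cap (substitute x_i' = x_i − (cap_i+1)): x_1 ≥ 4 gives C(7,3) = 35; x_2 ≥ 3 gives C(8,3) = 56; x_3 ≥ 4 gives C(7,3) = 35; x_4 ≥ 8 gives C(3,3) = 1. Together 127.
Add back pairs where two caps are both exceeded: 4 + 1 + 0 + 4 + 0 + 0 = 9.
By inclusion–exclusion the count is 165 − 127 + 9 = 47.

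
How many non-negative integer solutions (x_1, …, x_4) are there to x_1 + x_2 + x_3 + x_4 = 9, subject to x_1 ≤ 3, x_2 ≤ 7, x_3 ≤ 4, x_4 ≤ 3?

75

By stars and bars, unrestricted non-negative solutions to x_1+…+x_4 = 9 number C(9+3,3) = 220.
Subtract solutions that violate a single cap (substitute x_i' = x_i − (cap_i+1)): x_1 ≥ 4 gives C(8,3) = 56; x_2 ≥ 8 gives C(4,3) = 4; x_3 ≥ 5 gives C(7,3) = 35; x_4 ≥ 4 gives C(8,3) = 56. Together 151.
Add back pairs where two caps are both exceeded: 0 + 1 + 4 + 0 + 0 + 1 = 6.
By inclusion–exclusion the count is 220 − 151 + 6 = 75.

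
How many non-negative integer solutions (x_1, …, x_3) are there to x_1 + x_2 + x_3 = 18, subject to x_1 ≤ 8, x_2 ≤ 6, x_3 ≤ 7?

10

By stars and bars, unrestricted non-negative solutions to x_1+…+x_3 = 18 number C(18+2,2) = 190.
Subtract solutions that violate a single cap (substitute x_i' = x_i − (cap_i+1)): x_1 ≥ 9 gives C(11,2) = 55; x_2 ≥ 7 gives C(13,2) = 78; x_3 ≥ 8 gives C(12,2) = 66. Together 199.
Add back pairs where two caps are both exceeded: 6 + 3 + 10 = 19.
By inclusion–exclusion the count is 190 − 199 + 19 = 10.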